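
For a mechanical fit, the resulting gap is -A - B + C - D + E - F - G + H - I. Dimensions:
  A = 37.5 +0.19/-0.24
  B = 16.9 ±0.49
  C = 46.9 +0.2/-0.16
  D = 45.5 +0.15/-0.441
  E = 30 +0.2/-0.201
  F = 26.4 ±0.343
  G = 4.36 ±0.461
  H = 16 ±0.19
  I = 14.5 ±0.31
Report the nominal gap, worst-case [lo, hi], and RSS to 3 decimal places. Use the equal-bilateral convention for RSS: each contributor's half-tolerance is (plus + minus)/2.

Stack each dimension's contribution:
  -A: nom -37.500 → Σnom=-37.500; wc +0.240/-0.190 → slack +0.240/-0.190; half-tol=0.215, Σhalf²=0.046225
  -B: nom -16.900 → Σnom=-54.400; wc +0.490/-0.490 → slack +0.730/-0.680; half-tol=0.490, Σhalf²=0.286325
  +C: nom +46.900 → Σnom=-7.500; wc +0.200/-0.160 → slack +0.930/-0.840; half-tol=0.180, Σhalf²=0.318725
  -D: nom -45.500 → Σnom=-53.000; wc +0.441/-0.150 → slack +1.371/-0.990; half-tol=0.295, Σhalf²=0.406045
  +E: nom +30.000 → Σnom=-23.000; wc +0.200/-0.201 → slack +1.571/-1.191; half-tol=0.201, Σhalf²=0.446245
  -F: nom -26.400 → Σnom=-49.400; wc +0.343/-0.343 → slack +1.914/-1.534; half-tol=0.343, Σhalf²=0.563894
  -G: nom -4.360 → Σnom=-53.760; wc +0.461/-0.461 → slack +2.375/-1.995; half-tol=0.461, Σhalf²=0.776415
  +H: nom +16.000 → Σnom=-37.760; wc +0.190/-0.190 → slack +2.565/-2.185; half-tol=0.190, Σhalf²=0.812515
  -I: nom -14.500 → Σnom=-52.260; wc +0.310/-0.310 → slack +2.875/-2.495; half-tol=0.310, Σhalf²=0.908615
Nominal = -52.260. Worst-case = [-52.260 - 2.495, -52.260 + 2.875] = [-54.755, -49.385]. RSS = √0.908615 = 0.953.

nominal=-52.260 wc=[-54.755,-49.385] rss=0.953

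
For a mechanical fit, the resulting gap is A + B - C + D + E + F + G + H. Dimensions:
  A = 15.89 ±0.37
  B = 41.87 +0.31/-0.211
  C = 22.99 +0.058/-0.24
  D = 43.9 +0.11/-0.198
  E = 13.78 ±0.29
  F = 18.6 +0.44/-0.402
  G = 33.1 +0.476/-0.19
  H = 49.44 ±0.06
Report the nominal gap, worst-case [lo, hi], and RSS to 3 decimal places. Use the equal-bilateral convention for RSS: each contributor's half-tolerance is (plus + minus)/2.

nominal=193.590 wc=[191.811,195.886] rss=0.792

Stack each dimension's contribution:
  +A: nom +15.890 → Σnom=15.890; wc +0.370/-0.370 → slack +0.370/-0.370; half-tol=0.370, Σhalf²=0.136900
  +B: nom +41.870 → Σnom=57.760; wc +0.310/-0.211 → slack +0.680/-0.581; half-tol=0.261, Σhalf²=0.204760
  -C: nom -22.990 → Σnom=34.770; wc +0.240/-0.058 → slack +0.920/-0.639; half-tol=0.149, Σhalf²=0.226961
  +D: nom +43.900 → Σnom=78.670; wc +0.110/-0.198 → slack +1.030/-0.837; half-tol=0.154, Σhalf²=0.250677
  +E: nom +13.780 → Σnom=92.450; wc +0.290/-0.290 → slack +1.320/-1.127; half-tol=0.290, Σhalf²=0.334777
  +F: nom +18.600 → Σnom=111.050; wc +0.440/-0.402 → slack +1.760/-1.529; half-tol=0.421, Σhalf²=0.512018
  +G: nom +33.100 → Σnom=144.150; wc +0.476/-0.190 → slack +2.236/-1.719; half-tol=0.333, Σhalf²=0.622907
  +H: nom +49.440 → Σnom=193.590; wc +0.060/-0.060 → slack +2.296/-1.779; half-tol=0.060, Σhalf²=0.626507
Nominal = 193.590. Worst-case = [193.590 - 1.779, 193.590 + 2.296] = [191.811, 195.886]. RSS = √0.626507 = 0.792.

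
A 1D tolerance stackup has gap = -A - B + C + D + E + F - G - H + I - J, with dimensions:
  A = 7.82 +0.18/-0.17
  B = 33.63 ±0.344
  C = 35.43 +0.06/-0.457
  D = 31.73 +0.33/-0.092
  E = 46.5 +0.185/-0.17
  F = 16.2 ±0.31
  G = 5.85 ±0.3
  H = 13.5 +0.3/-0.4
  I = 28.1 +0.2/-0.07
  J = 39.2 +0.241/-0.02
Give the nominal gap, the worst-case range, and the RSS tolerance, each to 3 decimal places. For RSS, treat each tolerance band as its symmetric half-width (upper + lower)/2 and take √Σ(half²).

nominal=57.960 wc=[55.496,60.279] rss=0.797

Stack each dimension's contribution:
  -A: nom -7.820 → Σnom=-7.820; wc +0.170/-0.180 → slack +0.170/-0.180; half-tol=0.175, Σhalf²=0.030625
  -B: nom -33.630 → Σnom=-41.450; wc +0.344/-0.344 → slack +0.514/-0.524; half-tol=0.344, Σhalf²=0.148961
  +C: nom +35.430 → Σnom=-6.020; wc +0.060/-0.457 → slack +0.574/-0.981; half-tol=0.259, Σhalf²=0.215783
  +D: nom +31.730 → Σnom=25.710; wc +0.330/-0.092 → slack +0.904/-1.073; half-tol=0.211, Σhalf²=0.260304
  +E: nom +46.500 → Σnom=72.210; wc +0.185/-0.170 → slack +1.089/-1.243; half-tol=0.177, Σhalf²=0.291811
  +F: nom +16.200 → Σnom=88.410; wc +0.310/-0.310 → slack +1.399/-1.553; half-tol=0.310, Σhalf²=0.387911
  -G: nom -5.850 → Σnom=82.560; wc +0.300/-0.300 → slack +1.699/-1.853; half-tol=0.300, Σhalf²=0.477911
  -H: nom -13.500 → Σnom=69.060; wc +0.400/-0.300 → slack +2.099/-2.153; half-tol=0.350, Σhalf²=0.600410
  +I: nom +28.100 → Σnom=97.160; wc +0.200/-0.070 → slack +2.299/-2.223; half-tol=0.135, Σhalf²=0.618636
  -J: nom -39.200 → Σnom=57.960; wc +0.020/-0.241 → slack +2.319/-2.464; half-tol=0.131, Σhalf²=0.635666
Nominal = 57.960. Worst-case = [57.960 - 2.464, 57.960 + 2.319] = [55.496, 60.279]. RSS = √0.635666 = 0.797.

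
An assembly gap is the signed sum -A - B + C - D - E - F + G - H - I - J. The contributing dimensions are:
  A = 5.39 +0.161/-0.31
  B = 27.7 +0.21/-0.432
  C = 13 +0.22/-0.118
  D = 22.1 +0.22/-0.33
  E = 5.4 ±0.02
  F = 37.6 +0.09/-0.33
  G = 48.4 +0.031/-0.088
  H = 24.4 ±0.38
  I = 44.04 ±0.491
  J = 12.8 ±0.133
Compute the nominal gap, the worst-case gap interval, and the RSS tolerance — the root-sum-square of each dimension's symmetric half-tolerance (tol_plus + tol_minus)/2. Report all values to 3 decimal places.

nominal=-118.030 wc=[-119.941,-115.353] rss=0.845

Stack each dimension's contribution:
  -A: nom -5.390 → Σnom=-5.390; wc +0.310/-0.161 → slack +0.310/-0.161; half-tol=0.235, Σhalf²=0.055460
  -B: nom -27.700 → Σnom=-33.090; wc +0.432/-0.210 → slack +0.742/-0.371; half-tol=0.321, Σhalf²=0.158501
  +C: nom +13.000 → Σnom=-20.090; wc +0.220/-0.118 → slack +0.962/-0.489; half-tol=0.169, Σhalf²=0.187062
  -D: nom -22.100 → Σnom=-42.190; wc +0.330/-0.220 → slack +1.292/-0.709; half-tol=0.275, Σhalf²=0.262687
  -E: nom -5.400 → Σnom=-47.590; wc +0.020/-0.020 → slack +1.312/-0.729; half-tol=0.020, Σhalf²=0.263087
  -F: nom -37.600 → Σnom=-85.190; wc +0.330/-0.090 → slack +1.642/-0.819; half-tol=0.210, Σhalf²=0.307187
  +G: nom +48.400 → Σnom=-36.790; wc +0.031/-0.088 → slack +1.673/-0.907; half-tol=0.059, Σhalf²=0.310728
  -H: nom -24.400 → Σnom=-61.190; wc +0.380/-0.380 → slack +2.053/-1.287; half-tol=0.380, Σhalf²=0.455128
  -I: nom -44.040 → Σnom=-105.230; wc +0.491/-0.491 → slack +2.544/-1.778; half-tol=0.491, Σhalf²=0.696209
  -J: nom -12.800 → Σnom=-118.030; wc +0.133/-0.133 → slack +2.677/-1.911; half-tol=0.133, Σhalf²=0.713898
Nominal = -118.030. Worst-case = [-118.030 - 1.911, -118.030 + 2.677] = [-119.941, -115.353]. RSS = √0.713898 = 0.845.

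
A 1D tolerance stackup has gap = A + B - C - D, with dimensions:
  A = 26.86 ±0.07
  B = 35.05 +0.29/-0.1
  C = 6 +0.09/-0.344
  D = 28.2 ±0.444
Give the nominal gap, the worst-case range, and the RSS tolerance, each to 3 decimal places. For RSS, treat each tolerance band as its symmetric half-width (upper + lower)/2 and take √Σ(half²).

nominal=27.710 wc=[27.006,28.858] rss=0.536

Stack each dimension's contribution:
  +A: nom +26.860 → Σnom=26.860; wc +0.070/-0.070 → slack +0.070/-0.070; half-tol=0.070, Σhalf²=0.004900
  +B: nom +35.050 → Σnom=61.910; wc +0.290/-0.100 → slack +0.360/-0.170; half-tol=0.195, Σhalf²=0.042925
  -C: nom -6.000 → Σnom=55.910; wc +0.344/-0.090 → slack +0.704/-0.260; half-tol=0.217, Σhalf²=0.090014
  -D: nom -28.200 → Σnom=27.710; wc +0.444/-0.444 → slack +1.148/-0.704; half-tol=0.444, Σhalf²=0.287150
Nominal = 27.710. Worst-case = [27.710 - 0.704, 27.710 + 1.148] = [27.006, 28.858]. RSS = √0.287150 = 0.536.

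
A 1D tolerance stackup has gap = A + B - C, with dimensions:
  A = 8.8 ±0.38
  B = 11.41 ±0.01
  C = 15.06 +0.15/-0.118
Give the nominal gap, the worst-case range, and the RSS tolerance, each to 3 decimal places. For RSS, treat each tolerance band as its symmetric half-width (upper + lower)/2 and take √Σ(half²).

nominal=5.150 wc=[4.610,5.658] rss=0.403

Stack each dimension's contribution:
  +A: nom +8.800 → Σnom=8.800; wc +0.380/-0.380 → slack +0.380/-0.380; half-tol=0.380, Σhalf²=0.144400
  +B: nom +11.410 → Σnom=20.210; wc +0.010/-0.010 → slack +0.390/-0.390; half-tol=0.010, Σhalf²=0.144500
  -C: nom -15.060 → Σnom=5.150; wc +0.118/-0.150 → slack +0.508/-0.540; half-tol=0.134, Σhalf²=0.162456
Nominal = 5.150. Worst-case = [5.150 - 0.540, 5.150 + 0.508] = [4.610, 5.658]. RSS = √0.162456 = 0.403.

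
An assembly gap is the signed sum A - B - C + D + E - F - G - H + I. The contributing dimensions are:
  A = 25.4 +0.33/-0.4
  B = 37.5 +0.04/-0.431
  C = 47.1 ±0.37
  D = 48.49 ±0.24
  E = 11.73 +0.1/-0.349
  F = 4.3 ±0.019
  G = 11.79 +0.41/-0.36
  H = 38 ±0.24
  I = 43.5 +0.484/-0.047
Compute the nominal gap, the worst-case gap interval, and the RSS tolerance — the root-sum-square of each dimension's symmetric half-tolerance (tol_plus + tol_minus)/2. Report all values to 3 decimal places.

nominal=-9.570 wc=[-11.685,-6.996] rss=0.843

Stack each dimension's contribution:
  +A: nom +25.400 → Σnom=25.400; wc +0.330/-0.400 → slack +0.330/-0.400; half-tol=0.365, Σhalf²=0.133225
  -B: nom -37.500 → Σnom=-12.100; wc +0.431/-0.040 → slack +0.761/-0.440; half-tol=0.235, Σhalf²=0.188685
  -C: nom -47.100 → Σnom=-59.200; wc +0.370/-0.370 → slack +1.131/-0.810; half-tol=0.370, Σhalf²=0.325585
  +D: nom +48.490 → Σnom=-10.710; wc +0.240/-0.240 → slack +1.371/-1.050; half-tol=0.240, Σhalf²=0.383185
  +E: nom +11.730 → Σnom=1.020; wc +0.100/-0.349 → slack +1.471/-1.399; half-tol=0.224, Σhalf²=0.433585
  -F: nom -4.300 → Σnom=-3.280; wc +0.019/-0.019 → slack +1.490/-1.418; half-tol=0.019, Σhalf²=0.433946
  -G: nom -11.790 → Σnom=-15.070; wc +0.360/-0.410 → slack +1.850/-1.828; half-tol=0.385, Σhalf²=0.582171
  -H: nom -38.000 → Σnom=-53.070; wc +0.240/-0.240 → slack +2.090/-2.068; half-tol=0.240, Σhalf²=0.639771
  +I: nom +43.500 → Σnom=-9.570; wc +0.484/-0.047 → slack +2.574/-2.115; half-tol=0.266, Σhalf²=0.710262
Nominal = -9.570. Worst-case = [-9.570 - 2.115, -9.570 + 2.574] = [-11.685, -6.996]. RSS = √0.710262 = 0.843.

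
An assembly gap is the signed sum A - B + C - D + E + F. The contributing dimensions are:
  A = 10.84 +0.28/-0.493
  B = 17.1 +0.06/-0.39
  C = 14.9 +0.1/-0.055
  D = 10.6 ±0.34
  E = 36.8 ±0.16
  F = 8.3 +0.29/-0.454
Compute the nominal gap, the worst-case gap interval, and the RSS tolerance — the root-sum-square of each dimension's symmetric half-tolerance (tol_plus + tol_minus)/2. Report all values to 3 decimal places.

nominal=43.140 wc=[41.578,44.700] rss=0.697

Stack each dimension's contribution:
  +A: nom +10.840 → Σnom=10.840; wc +0.280/-0.493 → slack +0.280/-0.493; half-tol=0.387, Σhalf²=0.149382
  -B: nom -17.100 → Σnom=-6.260; wc +0.390/-0.060 → slack +0.670/-0.553; half-tol=0.225, Σhalf²=0.200007
  +C: nom +14.900 → Σnom=8.640; wc +0.100/-0.055 → slack +0.770/-0.608; half-tol=0.077, Σhalf²=0.206013
  -D: nom -10.600 → Σnom=-1.960; wc +0.340/-0.340 → slack +1.110/-0.948; half-tol=0.340, Σhalf²=0.321613
  +E: nom +36.800 → Σnom=34.840; wc +0.160/-0.160 → slack +1.270/-1.108; half-tol=0.160, Σhalf²=0.347214
  +F: nom +8.300 → Σnom=43.140; wc +0.290/-0.454 → slack +1.560/-1.562; half-tol=0.372, Σhalf²=0.485598
Nominal = 43.140. Worst-case = [43.140 - 1.562, 43.140 + 1.560] = [41.578, 44.700]. RSS = √0.485598 = 0.697.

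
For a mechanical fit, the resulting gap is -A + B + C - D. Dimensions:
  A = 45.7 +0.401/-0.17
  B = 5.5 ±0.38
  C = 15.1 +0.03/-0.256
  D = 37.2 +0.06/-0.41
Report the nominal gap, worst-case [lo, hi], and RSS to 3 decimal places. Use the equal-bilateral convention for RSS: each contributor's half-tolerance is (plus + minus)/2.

Stack each dimension's contribution:
  -A: nom -45.700 → Σnom=-45.700; wc +0.170/-0.401 → slack +0.170/-0.401; half-tol=0.286, Σhalf²=0.081510
  +B: nom +5.500 → Σnom=-40.200; wc +0.380/-0.380 → slack +0.550/-0.781; half-tol=0.380, Σhalf²=0.225910
  +C: nom +15.100 → Σnom=-25.100; wc +0.030/-0.256 → slack +0.580/-1.037; half-tol=0.143, Σhalf²=0.246359
  -D: nom -37.200 → Σnom=-62.300; wc +0.410/-0.060 → slack +0.990/-1.097; half-tol=0.235, Σhalf²=0.301584
Nominal = -62.300. Worst-case = [-62.300 - 1.097, -62.300 + 0.990] = [-63.397, -61.310]. RSS = √0.301584 = 0.549.

nominal=-62.300 wc=[-63.397,-61.310] rss=0.549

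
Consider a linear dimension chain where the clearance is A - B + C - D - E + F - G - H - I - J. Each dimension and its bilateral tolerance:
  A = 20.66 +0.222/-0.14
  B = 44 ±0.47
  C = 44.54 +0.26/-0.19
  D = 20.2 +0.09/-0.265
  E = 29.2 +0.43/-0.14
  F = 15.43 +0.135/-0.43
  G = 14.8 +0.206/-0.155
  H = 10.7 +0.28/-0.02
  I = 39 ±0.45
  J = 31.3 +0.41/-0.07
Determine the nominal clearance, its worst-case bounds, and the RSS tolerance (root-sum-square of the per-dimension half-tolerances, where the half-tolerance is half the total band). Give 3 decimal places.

Stack each dimension's contribution:
  +A: nom +20.660 → Σnom=20.660; wc +0.222/-0.140 → slack +0.222/-0.140; half-tol=0.181, Σhalf²=0.032761
  -B: nom -44.000 → Σnom=-23.340; wc +0.470/-0.470 → slack +0.692/-0.610; half-tol=0.470, Σhalf²=0.253661
  +C: nom +44.540 → Σnom=21.200; wc +0.260/-0.190 → slack +0.952/-0.800; half-tol=0.225, Σhalf²=0.304286
  -D: nom -20.200 → Σnom=1.000; wc +0.265/-0.090 → slack +1.217/-0.890; half-tol=0.177, Σhalf²=0.335792
  -E: nom -29.200 → Σnom=-28.200; wc +0.140/-0.430 → slack +1.357/-1.320; half-tol=0.285, Σhalf²=0.417017
  +F: nom +15.430 → Σnom=-12.770; wc +0.135/-0.430 → slack +1.492/-1.750; half-tol=0.282, Σhalf²=0.496823
  -G: nom -14.800 → Σnom=-27.570; wc +0.155/-0.206 → slack +1.647/-1.956; half-tol=0.180, Σhalf²=0.529404
  -H: nom -10.700 → Σnom=-38.270; wc +0.020/-0.280 → slack +1.667/-2.236; half-tol=0.150, Σhalf²=0.551904
  -I: nom -39.000 → Σnom=-77.270; wc +0.450/-0.450 → slack +2.117/-2.686; half-tol=0.450, Σhalf²=0.754404
  -J: nom -31.300 → Σnom=-108.570; wc +0.070/-0.410 → slack +2.187/-3.096; half-tol=0.240, Σhalf²=0.812004
Nominal = -108.570. Worst-case = [-108.570 - 3.096, -108.570 + 2.187] = [-111.666, -106.383]. RSS = √0.812004 = 0.901.

nominal=-108.570 wc=[-111.666,-106.383] rss=0.901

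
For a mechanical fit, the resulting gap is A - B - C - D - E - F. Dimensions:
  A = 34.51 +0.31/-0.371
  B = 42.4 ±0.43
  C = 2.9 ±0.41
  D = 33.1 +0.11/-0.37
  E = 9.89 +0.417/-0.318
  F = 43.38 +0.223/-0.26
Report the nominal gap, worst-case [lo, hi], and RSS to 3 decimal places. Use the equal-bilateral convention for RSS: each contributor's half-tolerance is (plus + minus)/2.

nominal=-97.160 wc=[-99.121,-95.062] rss=0.848

Stack each dimension's contribution:
  +A: nom +34.510 → Σnom=34.510; wc +0.310/-0.371 → slack +0.310/-0.371; half-tol=0.341, Σhalf²=0.115940
  -B: nom -42.400 → Σnom=-7.890; wc +0.430/-0.430 → slack +0.740/-0.801; half-tol=0.430, Σhalf²=0.300840
  -C: nom -2.900 → Σnom=-10.790; wc +0.410/-0.410 → slack +1.150/-1.211; half-tol=0.410, Σhalf²=0.468940
  -D: nom -33.100 → Σnom=-43.890; wc +0.370/-0.110 → slack +1.520/-1.321; half-tol=0.240, Σhalf²=0.526540
  -E: nom -9.890 → Σnom=-53.780; wc +0.318/-0.417 → slack +1.838/-1.738; half-tol=0.367, Σhalf²=0.661597
  -F: nom -43.380 → Σnom=-97.160; wc +0.260/-0.223 → slack +2.098/-1.961; half-tol=0.241, Σhalf²=0.719919
Nominal = -97.160. Worst-case = [-97.160 - 1.961, -97.160 + 2.098] = [-99.121, -95.062]. RSS = √0.719919 = 0.848.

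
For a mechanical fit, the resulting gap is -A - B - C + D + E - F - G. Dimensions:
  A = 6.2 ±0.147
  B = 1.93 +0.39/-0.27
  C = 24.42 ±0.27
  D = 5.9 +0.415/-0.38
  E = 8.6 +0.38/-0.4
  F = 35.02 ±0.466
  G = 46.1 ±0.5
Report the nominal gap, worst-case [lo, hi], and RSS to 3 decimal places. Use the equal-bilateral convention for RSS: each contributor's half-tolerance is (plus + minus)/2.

nominal=-99.170 wc=[-101.723,-96.722] rss=0.990

Stack each dimension's contribution:
  -A: nom -6.200 → Σnom=-6.200; wc +0.147/-0.147 → slack +0.147/-0.147; half-tol=0.147, Σhalf²=0.021609
  -B: nom -1.930 → Σnom=-8.130; wc +0.270/-0.390 → slack +0.417/-0.537; half-tol=0.330, Σhalf²=0.130509
  -C: nom -24.420 → Σnom=-32.550; wc +0.270/-0.270 → slack +0.687/-0.807; half-tol=0.270, Σhalf²=0.203409
  +D: nom +5.900 → Σnom=-26.650; wc +0.415/-0.380 → slack +1.102/-1.187; half-tol=0.397, Σhalf²=0.361415
  +E: nom +8.600 → Σnom=-18.050; wc +0.380/-0.400 → slack +1.482/-1.587; half-tol=0.390, Σhalf²=0.513515
  -F: nom -35.020 → Σnom=-53.070; wc +0.466/-0.466 → slack +1.948/-2.053; half-tol=0.466, Σhalf²=0.730671
  -G: nom -46.100 → Σnom=-99.170; wc +0.500/-0.500 → slack +2.448/-2.553; half-tol=0.500, Σhalf²=0.980671
Nominal = -99.170. Worst-case = [-99.170 - 2.553, -99.170 + 2.448] = [-101.723, -96.722]. RSS = √0.980671 = 0.990.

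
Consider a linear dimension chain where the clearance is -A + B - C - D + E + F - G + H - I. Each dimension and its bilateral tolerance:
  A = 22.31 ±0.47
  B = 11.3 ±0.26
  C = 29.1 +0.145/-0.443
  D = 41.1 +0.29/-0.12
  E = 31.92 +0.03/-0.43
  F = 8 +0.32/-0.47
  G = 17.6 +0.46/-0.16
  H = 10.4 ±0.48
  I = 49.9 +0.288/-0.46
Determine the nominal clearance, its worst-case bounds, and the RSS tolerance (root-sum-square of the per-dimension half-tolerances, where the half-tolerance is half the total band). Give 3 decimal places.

nominal=-98.390 wc=[-101.683,-95.647] rss=1.045

Stack each dimension's contribution:
  -A: nom -22.310 → Σnom=-22.310; wc +0.470/-0.470 → slack +0.470/-0.470; half-tol=0.470, Σhalf²=0.220900
  +B: nom +11.300 → Σnom=-11.010; wc +0.260/-0.260 → slack +0.730/-0.730; half-tol=0.260, Σhalf²=0.288500
  -C: nom -29.100 → Σnom=-40.110; wc +0.443/-0.145 → slack +1.173/-0.875; half-tol=0.294, Σhalf²=0.374936
  -D: nom -41.100 → Σnom=-81.210; wc +0.120/-0.290 → slack +1.293/-1.165; half-tol=0.205, Σhalf²=0.416961
  +E: nom +31.920 → Σnom=-49.290; wc +0.030/-0.430 → slack +1.323/-1.595; half-tol=0.230, Σhalf²=0.469861
  +F: nom +8.000 → Σnom=-41.290; wc +0.320/-0.470 → slack +1.643/-2.065; half-tol=0.395, Σhalf²=0.625886
  -G: nom -17.600 → Σnom=-58.890; wc +0.160/-0.460 → slack +1.803/-2.525; half-tol=0.310, Σhalf²=0.721986
  +H: nom +10.400 → Σnom=-48.490; wc +0.480/-0.480 → slack +2.283/-3.005; half-tol=0.480, Σhalf²=0.952386
  -I: nom -49.900 → Σnom=-98.390; wc +0.460/-0.288 → slack +2.743/-3.293; half-tol=0.374, Σhalf²=1.092262
Nominal = -98.390. Worst-case = [-98.390 - 3.293, -98.390 + 2.743] = [-101.683, -95.647]. RSS = √1.092262 = 1.045.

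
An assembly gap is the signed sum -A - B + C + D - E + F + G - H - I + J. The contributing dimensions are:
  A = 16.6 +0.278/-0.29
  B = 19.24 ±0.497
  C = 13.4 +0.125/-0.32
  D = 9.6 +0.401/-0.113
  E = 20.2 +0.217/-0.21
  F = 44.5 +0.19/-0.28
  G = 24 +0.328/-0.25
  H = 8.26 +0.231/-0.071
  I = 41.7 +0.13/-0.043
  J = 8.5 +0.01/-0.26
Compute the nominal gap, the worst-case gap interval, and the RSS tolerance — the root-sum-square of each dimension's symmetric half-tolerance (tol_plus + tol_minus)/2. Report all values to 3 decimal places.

nominal=-6.000 wc=[-8.576,-3.835] rss=0.822

Stack each dimension's contribution:
  -A: nom -16.600 → Σnom=-16.600; wc +0.290/-0.278 → slack +0.290/-0.278; half-tol=0.284, Σhalf²=0.080656
  -B: nom -19.240 → Σnom=-35.840; wc +0.497/-0.497 → slack +0.787/-0.775; half-tol=0.497, Σhalf²=0.327665
  +C: nom +13.400 → Σnom=-22.440; wc +0.125/-0.320 → slack +0.912/-1.095; half-tol=0.223, Σhalf²=0.377171
  +D: nom +9.600 → Σnom=-12.840; wc +0.401/-0.113 → slack +1.313/-1.208; half-tol=0.257, Σhalf²=0.443220
  -E: nom -20.200 → Σnom=-33.040; wc +0.210/-0.217 → slack +1.523/-1.425; half-tol=0.213, Σhalf²=0.488803
  +F: nom +44.500 → Σnom=11.460; wc +0.190/-0.280 → slack +1.713/-1.705; half-tol=0.235, Σhalf²=0.544028
  +G: nom +24.000 → Σnom=35.460; wc +0.328/-0.250 → slack +2.041/-1.955; half-tol=0.289, Σhalf²=0.627549
  -H: nom -8.260 → Σnom=27.200; wc +0.071/-0.231 → slack +2.112/-2.186; half-tol=0.151, Σhalf²=0.650350
  -I: nom -41.700 → Σnom=-14.500; wc +0.043/-0.130 → slack +2.155/-2.316; half-tol=0.086, Σhalf²=0.657832
  +J: nom +8.500 → Σnom=-6.000; wc +0.010/-0.260 → slack +2.165/-2.576; half-tol=0.135, Σhalf²=0.676057
Nominal = -6.000. Worst-case = [-6.000 - 2.576, -6.000 + 2.165] = [-8.576, -3.835]. RSS = √0.676057 = 0.822.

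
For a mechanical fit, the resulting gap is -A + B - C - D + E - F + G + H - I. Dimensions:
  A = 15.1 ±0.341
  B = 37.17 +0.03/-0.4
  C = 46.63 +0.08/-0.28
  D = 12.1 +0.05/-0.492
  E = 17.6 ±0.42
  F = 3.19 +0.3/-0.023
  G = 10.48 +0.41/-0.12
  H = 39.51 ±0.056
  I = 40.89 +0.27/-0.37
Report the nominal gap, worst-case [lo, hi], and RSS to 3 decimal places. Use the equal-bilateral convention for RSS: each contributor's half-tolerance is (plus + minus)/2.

nominal=-13.150 wc=[-15.187,-10.728] rss=0.804

Stack each dimension's contribution:
  -A: nom -15.100 → Σnom=-15.100; wc +0.341/-0.341 → slack +0.341/-0.341; half-tol=0.341, Σhalf²=0.116281
  +B: nom +37.170 → Σnom=22.070; wc +0.030/-0.400 → slack +0.371/-0.741; half-tol=0.215, Σhalf²=0.162506
  -C: nom -46.630 → Σnom=-24.560; wc +0.280/-0.080 → slack +0.651/-0.821; half-tol=0.180, Σhalf²=0.194906
  -D: nom -12.100 → Σnom=-36.660; wc +0.492/-0.050 → slack +1.143/-0.871; half-tol=0.271, Σhalf²=0.268347
  +E: nom +17.600 → Σnom=-19.060; wc +0.420/-0.420 → slack +1.563/-1.291; half-tol=0.420, Σhalf²=0.444747
  -F: nom -3.190 → Σnom=-22.250; wc +0.023/-0.300 → slack +1.586/-1.591; half-tol=0.162, Σhalf²=0.470829
  +G: nom +10.480 → Σnom=-11.770; wc +0.410/-0.120 → slack +1.996/-1.711; half-tol=0.265, Σhalf²=0.541054
  +H: nom +39.510 → Σnom=27.740; wc +0.056/-0.056 → slack +2.052/-1.767; half-tol=0.056, Σhalf²=0.544190
  -I: nom -40.890 → Σnom=-13.150; wc +0.370/-0.270 → slack +2.422/-2.037; half-tol=0.320, Σhalf²=0.646590
Nominal = -13.150. Worst-case = [-13.150 - 2.037, -13.150 + 2.422] = [-15.187, -10.728]. RSS = √0.646590 = 0.804.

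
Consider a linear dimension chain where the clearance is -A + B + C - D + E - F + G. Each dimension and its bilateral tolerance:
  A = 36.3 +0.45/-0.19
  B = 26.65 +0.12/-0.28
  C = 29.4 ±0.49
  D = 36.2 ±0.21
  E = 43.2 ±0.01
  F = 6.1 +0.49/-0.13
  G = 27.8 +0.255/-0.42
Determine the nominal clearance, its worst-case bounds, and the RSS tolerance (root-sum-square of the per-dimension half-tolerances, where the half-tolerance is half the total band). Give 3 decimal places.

nominal=48.450 wc=[46.100,49.855] rss=0.798

Stack each dimension's contribution:
  -A: nom -36.300 → Σnom=-36.300; wc +0.190/-0.450 → slack +0.190/-0.450; half-tol=0.320, Σhalf²=0.102400
  +B: nom +26.650 → Σnom=-9.650; wc +0.120/-0.280 → slack +0.310/-0.730; half-tol=0.200, Σhalf²=0.142400
  +C: nom +29.400 → Σnom=19.750; wc +0.490/-0.490 → slack +0.800/-1.220; half-tol=0.490, Σhalf²=0.382500
  -D: nom -36.200 → Σnom=-16.450; wc +0.210/-0.210 → slack +1.010/-1.430; half-tol=0.210, Σhalf²=0.426600
  +E: nom +43.200 → Σnom=26.750; wc +0.010/-0.010 → slack +1.020/-1.440; half-tol=0.010, Σhalf²=0.426700
  -F: nom -6.100 → Σnom=20.650; wc +0.130/-0.490 → slack +1.150/-1.930; half-tol=0.310, Σhalf²=0.522800
  +G: nom +27.800 → Σnom=48.450; wc +0.255/-0.420 → slack +1.405/-2.350; half-tol=0.338, Σhalf²=0.636706
Nominal = 48.450. Worst-case = [48.450 - 2.350, 48.450 + 1.405] = [46.100, 49.855]. RSS = √0.636706 = 0.798.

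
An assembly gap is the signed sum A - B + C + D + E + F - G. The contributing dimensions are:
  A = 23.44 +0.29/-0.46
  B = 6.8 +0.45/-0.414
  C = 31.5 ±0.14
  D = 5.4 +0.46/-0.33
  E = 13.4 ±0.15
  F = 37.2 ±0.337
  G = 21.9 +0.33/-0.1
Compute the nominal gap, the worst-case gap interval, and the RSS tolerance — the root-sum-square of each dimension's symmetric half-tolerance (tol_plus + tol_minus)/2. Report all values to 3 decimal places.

nominal=82.240 wc=[80.043,84.131] rss=0.828

Stack each dimension's contribution:
  +A: nom +23.440 → Σnom=23.440; wc +0.290/-0.460 → slack +0.290/-0.460; half-tol=0.375, Σhalf²=0.140625
  -B: nom -6.800 → Σnom=16.640; wc +0.414/-0.450 → slack +0.704/-0.910; half-tol=0.432, Σhalf²=0.327249
  +C: nom +31.500 → Σnom=48.140; wc +0.140/-0.140 → slack +0.844/-1.050; half-tol=0.140, Σhalf²=0.346849
  +D: nom +5.400 → Σnom=53.540; wc +0.460/-0.330 → slack +1.304/-1.380; half-tol=0.395, Σhalf²=0.502874
  +E: nom +13.400 → Σnom=66.940; wc +0.150/-0.150 → slack +1.454/-1.530; half-tol=0.150, Σhalf²=0.525374
  +F: nom +37.200 → Σnom=104.140; wc +0.337/-0.337 → slack +1.791/-1.867; half-tol=0.337, Σhalf²=0.638943
  -G: nom -21.900 → Σnom=82.240; wc +0.100/-0.330 → slack +1.891/-2.197; half-tol=0.215, Σhalf²=0.685168
Nominal = 82.240. Worst-case = [82.240 - 2.197, 82.240 + 1.891] = [80.043, 84.131]. RSS = √0.685168 = 0.828.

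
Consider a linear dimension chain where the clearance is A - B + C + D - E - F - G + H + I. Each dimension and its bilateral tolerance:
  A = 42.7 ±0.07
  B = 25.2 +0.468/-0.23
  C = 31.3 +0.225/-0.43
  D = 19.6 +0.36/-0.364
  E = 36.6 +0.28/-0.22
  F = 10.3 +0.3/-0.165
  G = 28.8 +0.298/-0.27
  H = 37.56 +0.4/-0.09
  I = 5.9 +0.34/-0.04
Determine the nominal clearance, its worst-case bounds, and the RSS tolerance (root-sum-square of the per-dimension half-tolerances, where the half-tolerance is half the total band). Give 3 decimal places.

nominal=36.160 wc=[33.820,38.440] rss=0.811

Stack each dimension's contribution:
  +A: nom +42.700 → Σnom=42.700; wc +0.070/-0.070 → slack +0.070/-0.070; half-tol=0.070, Σhalf²=0.004900
  -B: nom -25.200 → Σnom=17.500; wc +0.230/-0.468 → slack +0.300/-0.538; half-tol=0.349, Σhalf²=0.126701
  +C: nom +31.300 → Σnom=48.800; wc +0.225/-0.430 → slack +0.525/-0.968; half-tol=0.328, Σhalf²=0.233957
  +D: nom +19.600 → Σnom=68.400; wc +0.360/-0.364 → slack +0.885/-1.332; half-tol=0.362, Σhalf²=0.365001
  -E: nom -36.600 → Σnom=31.800; wc +0.220/-0.280 → slack +1.105/-1.612; half-tol=0.250, Σhalf²=0.427501
  -F: nom -10.300 → Σnom=21.500; wc +0.165/-0.300 → slack +1.270/-1.912; half-tol=0.232, Σhalf²=0.481557
  -G: nom -28.800 → Σnom=-7.300; wc +0.270/-0.298 → slack +1.540/-2.210; half-tol=0.284, Σhalf²=0.562214
  +H: nom +37.560 → Σnom=30.260; wc +0.400/-0.090 → slack +1.940/-2.300; half-tol=0.245, Σhalf²=0.622239
  +I: nom +5.900 → Σnom=36.160; wc +0.340/-0.040 → slack +2.280/-2.340; half-tol=0.190, Σhalf²=0.658339
Nominal = 36.160. Worst-case = [36.160 - 2.340, 36.160 + 2.280] = [33.820, 38.440]. RSS = √0.658339 = 0.811.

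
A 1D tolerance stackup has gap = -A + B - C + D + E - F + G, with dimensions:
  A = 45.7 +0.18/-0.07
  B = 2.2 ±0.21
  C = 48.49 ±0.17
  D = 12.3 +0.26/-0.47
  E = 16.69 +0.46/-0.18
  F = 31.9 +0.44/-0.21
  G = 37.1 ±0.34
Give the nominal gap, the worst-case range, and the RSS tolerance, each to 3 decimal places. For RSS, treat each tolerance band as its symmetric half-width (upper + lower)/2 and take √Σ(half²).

nominal=-57.800 wc=[-59.790,-56.080] rss=0.739

Stack each dimension's contribution:
  -A: nom -45.700 → Σnom=-45.700; wc +0.070/-0.180 → slack +0.070/-0.180; half-tol=0.125, Σhalf²=0.015625
  +B: nom +2.200 → Σnom=-43.500; wc +0.210/-0.210 → slack +0.280/-0.390; half-tol=0.210, Σhalf²=0.059725
  -C: nom -48.490 → Σnom=-91.990; wc +0.170/-0.170 → slack +0.450/-0.560; half-tol=0.170, Σhalf²=0.088625
  +D: nom +12.300 → Σnom=-79.690; wc +0.260/-0.470 → slack +0.710/-1.030; half-tol=0.365, Σhalf²=0.221850
  +E: nom +16.690 → Σnom=-63.000; wc +0.460/-0.180 → slack +1.170/-1.210; half-tol=0.320, Σhalf²=0.324250
  -F: nom -31.900 → Σnom=-94.900; wc +0.210/-0.440 → slack +1.380/-1.650; half-tol=0.325, Σhalf²=0.429875
  +G: nom +37.100 → Σnom=-57.800; wc +0.340/-0.340 → slack +1.720/-1.990; half-tol=0.340, Σhalf²=0.545475
Nominal = -57.800. Worst-case = [-57.800 - 1.990, -57.800 + 1.720] = [-59.790, -56.080]. RSS = √0.545475 = 0.739.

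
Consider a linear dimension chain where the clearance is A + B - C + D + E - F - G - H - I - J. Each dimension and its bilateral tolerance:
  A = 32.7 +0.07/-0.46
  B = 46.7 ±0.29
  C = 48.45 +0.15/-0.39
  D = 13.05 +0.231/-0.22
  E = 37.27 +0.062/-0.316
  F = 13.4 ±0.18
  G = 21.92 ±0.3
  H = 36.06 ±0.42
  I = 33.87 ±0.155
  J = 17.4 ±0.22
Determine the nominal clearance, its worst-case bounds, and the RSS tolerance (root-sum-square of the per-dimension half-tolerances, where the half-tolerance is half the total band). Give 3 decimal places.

Stack each dimension's contribution:
  +A: nom +32.700 → Σnom=32.700; wc +0.070/-0.460 → slack +0.070/-0.460; half-tol=0.265, Σhalf²=0.070225
  +B: nom +46.700 → Σnom=79.400; wc +0.290/-0.290 → slack +0.360/-0.750; half-tol=0.290, Σhalf²=0.154325
  -C: nom -48.450 → Σnom=30.950; wc +0.390/-0.150 → slack +0.750/-0.900; half-tol=0.270, Σhalf²=0.227225
  +D: nom +13.050 → Σnom=44.000; wc +0.231/-0.220 → slack +0.981/-1.120; half-tol=0.226, Σhalf²=0.278075
  +E: nom +37.270 → Σnom=81.270; wc +0.062/-0.316 → slack +1.043/-1.436; half-tol=0.189, Σhalf²=0.313796
  -F: nom -13.400 → Σnom=67.870; wc +0.180/-0.180 → slack +1.223/-1.616; half-tol=0.180, Σhalf²=0.346196
  -G: nom -21.920 → Σnom=45.950; wc +0.300/-0.300 → slack +1.523/-1.916; half-tol=0.300, Σhalf²=0.436196
  -H: nom -36.060 → Σnom=9.890; wc +0.420/-0.420 → slack +1.943/-2.336; half-tol=0.420, Σhalf²=0.612596
  -I: nom -33.870 → Σnom=-23.980; wc +0.155/-0.155 → slack +2.098/-2.491; half-tol=0.155, Σhalf²=0.636621
  -J: nom -17.400 → Σnom=-41.380; wc +0.220/-0.220 → slack +2.318/-2.711; half-tol=0.220, Σhalf²=0.685021
Nominal = -41.380. Worst-case = [-41.380 - 2.711, -41.380 + 2.318] = [-44.091, -39.062]. RSS = √0.685021 = 0.828.

nominal=-41.380 wc=[-44.091,-39.062] rss=0.828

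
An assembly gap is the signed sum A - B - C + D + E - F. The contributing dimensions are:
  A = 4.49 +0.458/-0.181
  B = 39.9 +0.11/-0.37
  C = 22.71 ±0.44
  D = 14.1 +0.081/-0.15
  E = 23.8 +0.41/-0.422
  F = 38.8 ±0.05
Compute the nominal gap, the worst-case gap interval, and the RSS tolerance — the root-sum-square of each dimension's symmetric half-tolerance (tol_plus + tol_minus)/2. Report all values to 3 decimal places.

Stack each dimension's contribution:
  +A: nom +4.490 → Σnom=4.490; wc +0.458/-0.181 → slack +0.458/-0.181; half-tol=0.320, Σhalf²=0.102080
  -B: nom -39.900 → Σnom=-35.410; wc +0.370/-0.110 → slack +0.828/-0.291; half-tol=0.240, Σhalf²=0.159680
  -C: nom -22.710 → Σnom=-58.120; wc +0.440/-0.440 → slack +1.268/-0.731; half-tol=0.440, Σhalf²=0.353280
  +D: nom +14.100 → Σnom=-44.020; wc +0.081/-0.150 → slack +1.349/-0.881; half-tol=0.115, Σhalf²=0.366620
  +E: nom +23.800 → Σnom=-20.220; wc +0.410/-0.422 → slack +1.759/-1.303; half-tol=0.416, Σhalf²=0.539676
  -F: nom -38.800 → Σnom=-59.020; wc +0.050/-0.050 → slack +1.809/-1.353; half-tol=0.050, Σhalf²=0.542176
Nominal = -59.020. Worst-case = [-59.020 - 1.353, -59.020 + 1.809] = [-60.373, -57.211]. RSS = √0.542176 = 0.736.

nominal=-59.020 wc=[-60.373,-57.211] rss=0.736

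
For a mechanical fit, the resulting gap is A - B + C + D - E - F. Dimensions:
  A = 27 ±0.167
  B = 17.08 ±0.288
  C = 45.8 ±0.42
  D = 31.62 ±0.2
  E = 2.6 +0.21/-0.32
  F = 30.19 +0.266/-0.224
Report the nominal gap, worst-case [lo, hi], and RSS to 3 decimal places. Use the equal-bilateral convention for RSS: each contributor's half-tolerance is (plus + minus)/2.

Stack each dimension's contribution:
  +A: nom +27.000 → Σnom=27.000; wc +0.167/-0.167 → slack +0.167/-0.167; half-tol=0.167, Σhalf²=0.027889
  -B: nom -17.080 → Σnom=9.920; wc +0.288/-0.288 → slack +0.455/-0.455; half-tol=0.288, Σhalf²=0.110833
  +C: nom +45.800 → Σnom=55.720; wc +0.420/-0.420 → slack +0.875/-0.875; half-tol=0.420, Σhalf²=0.287233
  +D: nom +31.620 → Σnom=87.340; wc +0.200/-0.200 → slack +1.075/-1.075; half-tol=0.200, Σhalf²=0.327233
  -E: nom -2.600 → Σnom=84.740; wc +0.320/-0.210 → slack +1.395/-1.285; half-tol=0.265, Σhalf²=0.397458
  -F: nom -30.190 → Σnom=54.550; wc +0.224/-0.266 → slack +1.619/-1.551; half-tol=0.245, Σhalf²=0.457483
Nominal = 54.550. Worst-case = [54.550 - 1.551, 54.550 + 1.619] = [52.999, 56.169]. RSS = √0.457483 = 0.676.

nominal=54.550 wc=[52.999,56.169] rss=0.676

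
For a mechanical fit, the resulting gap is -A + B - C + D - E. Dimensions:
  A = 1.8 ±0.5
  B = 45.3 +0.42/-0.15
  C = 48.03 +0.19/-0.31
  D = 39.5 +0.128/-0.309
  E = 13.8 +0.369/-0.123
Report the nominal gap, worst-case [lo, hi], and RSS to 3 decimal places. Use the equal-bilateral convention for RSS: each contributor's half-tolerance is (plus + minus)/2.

Stack each dimension's contribution:
  -A: nom -1.800 → Σnom=-1.800; wc +0.500/-0.500 → slack +0.500/-0.500; half-tol=0.500, Σhalf²=0.250000
  +B: nom +45.300 → Σnom=43.500; wc +0.420/-0.150 → slack +0.920/-0.650; half-tol=0.285, Σhalf²=0.331225
  -C: nom -48.030 → Σnom=-4.530; wc +0.310/-0.190 → slack +1.230/-0.840; half-tol=0.250, Σhalf²=0.393725
  +D: nom +39.500 → Σnom=34.970; wc +0.128/-0.309 → slack +1.358/-1.149; half-tol=0.218, Σhalf²=0.441467
  -E: nom -13.800 → Σnom=21.170; wc +0.123/-0.369 → slack +1.481/-1.518; half-tol=0.246, Σhalf²=0.501983
Nominal = 21.170. Worst-case = [21.170 - 1.518, 21.170 + 1.481] = [19.652, 22.651]. RSS = √0.501983 = 0.709.

nominal=21.170 wc=[19.652,22.651] rss=0.709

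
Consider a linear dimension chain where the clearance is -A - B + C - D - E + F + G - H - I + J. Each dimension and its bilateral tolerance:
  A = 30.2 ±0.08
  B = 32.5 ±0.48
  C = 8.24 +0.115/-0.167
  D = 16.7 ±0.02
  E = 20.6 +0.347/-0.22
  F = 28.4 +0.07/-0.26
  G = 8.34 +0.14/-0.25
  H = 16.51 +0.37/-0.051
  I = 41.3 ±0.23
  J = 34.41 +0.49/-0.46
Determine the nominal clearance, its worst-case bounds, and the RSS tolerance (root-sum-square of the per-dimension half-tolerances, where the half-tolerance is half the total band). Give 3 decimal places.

Stack each dimension's contribution:
  -A: nom -30.200 → Σnom=-30.200; wc +0.080/-0.080 → slack +0.080/-0.080; half-tol=0.080, Σhalf²=0.006400
  -B: nom -32.500 → Σnom=-62.700; wc +0.480/-0.480 → slack +0.560/-0.560; half-tol=0.480, Σhalf²=0.236800
  +C: nom +8.240 → Σnom=-54.460; wc +0.115/-0.167 → slack +0.675/-0.727; half-tol=0.141, Σhalf²=0.256681
  -D: nom -16.700 → Σnom=-71.160; wc +0.020/-0.020 → slack +0.695/-0.747; half-tol=0.020, Σhalf²=0.257081
  -E: nom -20.600 → Σnom=-91.760; wc +0.220/-0.347 → slack +0.915/-1.094; half-tol=0.283, Σhalf²=0.337453
  +F: nom +28.400 → Σnom=-63.360; wc +0.070/-0.260 → slack +0.985/-1.354; half-tol=0.165, Σhalf²=0.364678
  +G: nom +8.340 → Σnom=-55.020; wc +0.140/-0.250 → slack +1.125/-1.604; half-tol=0.195, Σhalf²=0.402703
  -H: nom -16.510 → Σnom=-71.530; wc +0.051/-0.370 → slack +1.176/-1.974; half-tol=0.210, Σhalf²=0.447013
  -I: nom -41.300 → Σnom=-112.830; wc +0.230/-0.230 → slack +1.406/-2.204; half-tol=0.230, Σhalf²=0.499913
  +J: nom +34.410 → Σnom=-78.420; wc +0.490/-0.460 → slack +1.896/-2.664; half-tol=0.475, Σhalf²=0.725538
Nominal = -78.420. Worst-case = [-78.420 - 2.664, -78.420 + 1.896] = [-81.084, -76.524]. RSS = √0.725538 = 0.852.

nominal=-78.420 wc=[-81.084,-76.524] rss=0.852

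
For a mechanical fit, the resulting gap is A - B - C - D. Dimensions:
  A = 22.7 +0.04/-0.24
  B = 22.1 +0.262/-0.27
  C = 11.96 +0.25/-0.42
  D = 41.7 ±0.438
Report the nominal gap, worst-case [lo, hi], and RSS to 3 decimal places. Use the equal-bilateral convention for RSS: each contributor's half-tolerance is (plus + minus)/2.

nominal=-53.060 wc=[-54.250,-51.892] rss=0.628

Stack each dimension's contribution:
  +A: nom +22.700 → Σnom=22.700; wc +0.040/-0.240 → slack +0.040/-0.240; half-tol=0.140, Σhalf²=0.019600
  -B: nom -22.100 → Σnom=0.600; wc +0.270/-0.262 → slack +0.310/-0.502; half-tol=0.266, Σhalf²=0.090356
  -C: nom -11.960 → Σnom=-11.360; wc +0.420/-0.250 → slack +0.730/-0.752; half-tol=0.335, Σhalf²=0.202581
  -D: nom -41.700 → Σnom=-53.060; wc +0.438/-0.438 → slack +1.168/-1.190; half-tol=0.438, Σhalf²=0.394425
Nominal = -53.060. Worst-case = [-53.060 - 1.190, -53.060 + 1.168] = [-54.250, -51.892]. RSS = √0.394425 = 0.628.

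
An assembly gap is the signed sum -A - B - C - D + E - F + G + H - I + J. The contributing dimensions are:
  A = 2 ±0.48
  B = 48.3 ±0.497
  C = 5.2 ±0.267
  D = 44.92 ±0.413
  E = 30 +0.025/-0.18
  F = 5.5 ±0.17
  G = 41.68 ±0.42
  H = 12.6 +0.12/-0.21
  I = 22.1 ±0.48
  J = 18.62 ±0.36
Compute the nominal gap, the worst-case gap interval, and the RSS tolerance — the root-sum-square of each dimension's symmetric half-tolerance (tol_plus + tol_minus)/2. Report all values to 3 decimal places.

Stack each dimension's contribution:
  -A: nom -2.000 → Σnom=-2.000; wc +0.480/-0.480 → slack +0.480/-0.480; half-tol=0.480, Σhalf²=0.230400
  -B: nom -48.300 → Σnom=-50.300; wc +0.497/-0.497 → slack +0.977/-0.977; half-tol=0.497, Σhalf²=0.477409
  -C: nom -5.200 → Σnom=-55.500; wc +0.267/-0.267 → slack +1.244/-1.244; half-tol=0.267, Σhalf²=0.548698
  -D: nom -44.920 → Σnom=-100.420; wc +0.413/-0.413 → slack +1.657/-1.657; half-tol=0.413, Σhalf²=0.719267
  +E: nom +30.000 → Σnom=-70.420; wc +0.025/-0.180 → slack +1.682/-1.837; half-tol=0.102, Σhalf²=0.729773
  -F: nom -5.500 → Σnom=-75.920; wc +0.170/-0.170 → slack +1.852/-2.007; half-tol=0.170, Σhalf²=0.758673
  +G: nom +41.680 → Σnom=-34.240; wc +0.420/-0.420 → slack +2.272/-2.427; half-tol=0.420, Σhalf²=0.935073
  +H: nom +12.600 → Σnom=-21.640; wc +0.120/-0.210 → slack +2.392/-2.637; half-tol=0.165, Σhalf²=0.962298
  -I: nom -22.100 → Σnom=-43.740; wc +0.480/-0.480 → slack +2.872/-3.117; half-tol=0.480, Σhalf²=1.192698
  +J: nom +18.620 → Σnom=-25.120; wc +0.360/-0.360 → slack +3.232/-3.477; half-tol=0.360, Σhalf²=1.322298
Nominal = -25.120. Worst-case = [-25.120 - 3.477, -25.120 + 3.232] = [-28.597, -21.888]. RSS = √1.322298 = 1.150.

nominal=-25.120 wc=[-28.597,-21.888] rss=1.150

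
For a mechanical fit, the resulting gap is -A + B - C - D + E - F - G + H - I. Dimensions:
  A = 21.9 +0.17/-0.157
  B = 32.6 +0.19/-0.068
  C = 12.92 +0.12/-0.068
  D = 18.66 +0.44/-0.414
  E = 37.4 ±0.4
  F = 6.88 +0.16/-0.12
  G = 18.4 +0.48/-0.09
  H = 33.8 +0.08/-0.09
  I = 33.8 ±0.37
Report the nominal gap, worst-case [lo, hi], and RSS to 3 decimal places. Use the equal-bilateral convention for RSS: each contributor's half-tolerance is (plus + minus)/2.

Stack each dimension's contribution:
  -A: nom -21.900 → Σnom=-21.900; wc +0.157/-0.170 → slack +0.157/-0.170; half-tol=0.164, Σhalf²=0.026732
  +B: nom +32.600 → Σnom=10.700; wc +0.190/-0.068 → slack +0.347/-0.238; half-tol=0.129, Σhalf²=0.043373
  -C: nom -12.920 → Σnom=-2.220; wc +0.068/-0.120 → slack +0.415/-0.358; half-tol=0.094, Σhalf²=0.052209
  -D: nom -18.660 → Σnom=-20.880; wc +0.414/-0.440 → slack +0.829/-0.798; half-tol=0.427, Σhalf²=0.234538
  +E: nom +37.400 → Σnom=16.520; wc +0.400/-0.400 → slack +1.229/-1.198; half-tol=0.400, Σhalf²=0.394538
  -F: nom -6.880 → Σnom=9.640; wc +0.120/-0.160 → slack +1.349/-1.358; half-tol=0.140, Σhalf²=0.414138
  -G: nom -18.400 → Σnom=-8.760; wc +0.090/-0.480 → slack +1.439/-1.838; half-tol=0.285, Σhalf²=0.495363
  +H: nom +33.800 → Σnom=25.040; wc +0.080/-0.090 → slack +1.519/-1.928; half-tol=0.085, Σhalf²=0.502588
  -I: nom -33.800 → Σnom=-8.760; wc +0.370/-0.370 → slack +1.889/-2.298; half-tol=0.370, Σhalf²=0.639488
Nominal = -8.760. Worst-case = [-8.760 - 2.298, -8.760 + 1.889] = [-11.058, -6.871]. RSS = √0.639488 = 0.800.

nominal=-8.760 wc=[-11.058,-6.871] rss=0.800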